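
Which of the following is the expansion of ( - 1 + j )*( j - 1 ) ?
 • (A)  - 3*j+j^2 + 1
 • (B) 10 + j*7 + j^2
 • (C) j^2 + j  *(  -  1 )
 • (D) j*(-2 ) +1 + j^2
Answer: D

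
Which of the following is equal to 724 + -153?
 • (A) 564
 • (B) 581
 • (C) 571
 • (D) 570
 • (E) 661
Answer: C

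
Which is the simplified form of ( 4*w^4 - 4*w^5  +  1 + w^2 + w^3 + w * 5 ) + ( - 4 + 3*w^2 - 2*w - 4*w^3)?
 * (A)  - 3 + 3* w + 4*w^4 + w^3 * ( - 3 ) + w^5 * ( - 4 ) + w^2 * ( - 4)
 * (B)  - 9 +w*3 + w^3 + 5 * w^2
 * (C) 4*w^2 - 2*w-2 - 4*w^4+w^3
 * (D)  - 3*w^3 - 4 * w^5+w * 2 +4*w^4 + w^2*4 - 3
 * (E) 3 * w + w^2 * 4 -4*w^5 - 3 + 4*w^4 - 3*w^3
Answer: E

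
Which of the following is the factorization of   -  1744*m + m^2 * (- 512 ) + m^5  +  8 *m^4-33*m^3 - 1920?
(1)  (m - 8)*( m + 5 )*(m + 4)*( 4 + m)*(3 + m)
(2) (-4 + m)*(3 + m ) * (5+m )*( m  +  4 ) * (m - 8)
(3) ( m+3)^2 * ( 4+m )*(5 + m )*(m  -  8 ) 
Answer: 1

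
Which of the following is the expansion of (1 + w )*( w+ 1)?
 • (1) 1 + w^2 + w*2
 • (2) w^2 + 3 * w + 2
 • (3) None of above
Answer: 1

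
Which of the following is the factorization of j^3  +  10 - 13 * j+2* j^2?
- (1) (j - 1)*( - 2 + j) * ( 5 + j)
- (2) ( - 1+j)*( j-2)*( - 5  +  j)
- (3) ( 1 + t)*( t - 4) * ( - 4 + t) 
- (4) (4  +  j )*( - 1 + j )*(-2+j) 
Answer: 1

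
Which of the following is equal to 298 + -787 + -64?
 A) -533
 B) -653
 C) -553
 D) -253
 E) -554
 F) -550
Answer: C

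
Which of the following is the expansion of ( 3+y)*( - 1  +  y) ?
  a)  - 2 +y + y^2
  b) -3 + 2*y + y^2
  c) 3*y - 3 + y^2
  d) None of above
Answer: b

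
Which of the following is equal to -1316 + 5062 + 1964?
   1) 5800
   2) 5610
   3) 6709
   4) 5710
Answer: 4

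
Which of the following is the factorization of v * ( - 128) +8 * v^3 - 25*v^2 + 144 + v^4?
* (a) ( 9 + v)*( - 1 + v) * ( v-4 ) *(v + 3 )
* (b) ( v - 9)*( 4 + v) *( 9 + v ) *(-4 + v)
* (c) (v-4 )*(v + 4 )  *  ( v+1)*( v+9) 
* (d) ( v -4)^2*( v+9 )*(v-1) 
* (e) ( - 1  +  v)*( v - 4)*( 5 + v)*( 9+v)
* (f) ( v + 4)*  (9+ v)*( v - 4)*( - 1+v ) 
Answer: f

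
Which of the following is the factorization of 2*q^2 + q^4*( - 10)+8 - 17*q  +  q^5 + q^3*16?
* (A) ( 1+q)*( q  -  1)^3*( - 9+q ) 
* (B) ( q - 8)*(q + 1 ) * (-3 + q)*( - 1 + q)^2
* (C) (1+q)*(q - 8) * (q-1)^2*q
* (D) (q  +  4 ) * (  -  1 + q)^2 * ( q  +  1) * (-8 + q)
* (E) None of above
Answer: E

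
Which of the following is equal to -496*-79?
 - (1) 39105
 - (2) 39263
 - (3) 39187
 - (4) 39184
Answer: 4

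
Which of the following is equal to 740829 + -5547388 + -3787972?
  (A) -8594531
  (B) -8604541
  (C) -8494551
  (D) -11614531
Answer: A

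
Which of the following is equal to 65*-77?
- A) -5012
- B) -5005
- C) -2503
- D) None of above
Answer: B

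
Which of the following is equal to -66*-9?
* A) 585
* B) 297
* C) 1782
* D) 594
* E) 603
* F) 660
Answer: D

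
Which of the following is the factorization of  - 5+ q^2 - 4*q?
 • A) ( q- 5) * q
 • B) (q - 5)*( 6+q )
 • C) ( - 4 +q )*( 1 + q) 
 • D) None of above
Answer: D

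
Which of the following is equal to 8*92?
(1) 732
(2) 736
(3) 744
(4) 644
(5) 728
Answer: 2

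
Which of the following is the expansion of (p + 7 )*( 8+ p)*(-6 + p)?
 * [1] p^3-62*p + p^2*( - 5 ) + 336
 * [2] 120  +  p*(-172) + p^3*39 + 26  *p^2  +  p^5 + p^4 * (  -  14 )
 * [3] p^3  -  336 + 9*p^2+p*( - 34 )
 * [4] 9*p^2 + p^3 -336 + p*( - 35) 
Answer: 3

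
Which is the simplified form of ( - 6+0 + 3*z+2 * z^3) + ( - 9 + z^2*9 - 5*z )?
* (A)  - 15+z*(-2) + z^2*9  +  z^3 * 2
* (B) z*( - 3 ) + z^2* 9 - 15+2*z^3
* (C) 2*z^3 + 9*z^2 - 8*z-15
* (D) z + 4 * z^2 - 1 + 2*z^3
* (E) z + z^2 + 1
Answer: A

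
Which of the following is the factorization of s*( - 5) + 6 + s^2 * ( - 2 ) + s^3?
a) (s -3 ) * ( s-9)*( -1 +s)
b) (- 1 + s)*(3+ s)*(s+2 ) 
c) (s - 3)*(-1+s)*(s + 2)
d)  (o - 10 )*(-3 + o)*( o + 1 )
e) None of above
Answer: c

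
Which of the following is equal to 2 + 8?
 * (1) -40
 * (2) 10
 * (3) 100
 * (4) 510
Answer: 2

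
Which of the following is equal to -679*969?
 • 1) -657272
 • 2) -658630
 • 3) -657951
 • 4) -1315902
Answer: 3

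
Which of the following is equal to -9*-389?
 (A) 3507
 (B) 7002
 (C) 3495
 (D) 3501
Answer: D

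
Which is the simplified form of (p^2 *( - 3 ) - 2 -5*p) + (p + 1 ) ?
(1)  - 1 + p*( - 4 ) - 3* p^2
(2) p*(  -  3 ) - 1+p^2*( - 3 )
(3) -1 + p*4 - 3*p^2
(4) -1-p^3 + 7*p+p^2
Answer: 1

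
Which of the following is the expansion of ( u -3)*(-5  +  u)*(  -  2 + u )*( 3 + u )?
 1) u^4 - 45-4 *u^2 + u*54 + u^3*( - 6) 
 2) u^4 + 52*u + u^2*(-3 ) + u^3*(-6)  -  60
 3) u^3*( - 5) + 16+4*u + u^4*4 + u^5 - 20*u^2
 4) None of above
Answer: 4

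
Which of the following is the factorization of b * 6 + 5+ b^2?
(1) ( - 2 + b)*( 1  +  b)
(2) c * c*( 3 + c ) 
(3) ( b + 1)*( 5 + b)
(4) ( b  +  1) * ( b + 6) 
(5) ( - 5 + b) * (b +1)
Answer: 3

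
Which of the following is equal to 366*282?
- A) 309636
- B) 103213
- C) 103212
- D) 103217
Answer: C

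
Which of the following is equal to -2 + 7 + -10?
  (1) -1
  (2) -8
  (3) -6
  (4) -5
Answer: 4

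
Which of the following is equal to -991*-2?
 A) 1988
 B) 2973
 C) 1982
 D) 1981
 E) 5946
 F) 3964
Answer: C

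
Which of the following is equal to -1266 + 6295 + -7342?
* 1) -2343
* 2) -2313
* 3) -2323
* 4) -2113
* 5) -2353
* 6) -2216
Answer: 2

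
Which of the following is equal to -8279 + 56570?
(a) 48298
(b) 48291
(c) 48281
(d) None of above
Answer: b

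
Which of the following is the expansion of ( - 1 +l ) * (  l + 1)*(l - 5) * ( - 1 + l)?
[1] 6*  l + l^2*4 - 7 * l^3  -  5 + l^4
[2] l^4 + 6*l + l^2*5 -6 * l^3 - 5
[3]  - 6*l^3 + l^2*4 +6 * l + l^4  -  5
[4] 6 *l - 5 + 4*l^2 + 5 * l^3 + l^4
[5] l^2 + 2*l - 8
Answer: 3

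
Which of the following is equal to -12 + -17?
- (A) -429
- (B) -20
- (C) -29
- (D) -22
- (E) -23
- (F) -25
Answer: C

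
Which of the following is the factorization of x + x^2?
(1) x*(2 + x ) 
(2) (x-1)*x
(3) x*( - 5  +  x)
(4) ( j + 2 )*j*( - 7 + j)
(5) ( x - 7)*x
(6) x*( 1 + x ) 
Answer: 6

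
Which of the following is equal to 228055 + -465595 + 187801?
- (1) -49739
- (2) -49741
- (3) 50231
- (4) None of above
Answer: 1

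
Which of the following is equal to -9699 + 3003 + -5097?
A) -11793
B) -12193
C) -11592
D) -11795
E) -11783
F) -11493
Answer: A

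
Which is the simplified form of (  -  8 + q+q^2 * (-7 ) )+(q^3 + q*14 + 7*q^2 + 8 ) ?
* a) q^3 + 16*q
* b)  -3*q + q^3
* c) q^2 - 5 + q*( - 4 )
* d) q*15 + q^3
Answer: d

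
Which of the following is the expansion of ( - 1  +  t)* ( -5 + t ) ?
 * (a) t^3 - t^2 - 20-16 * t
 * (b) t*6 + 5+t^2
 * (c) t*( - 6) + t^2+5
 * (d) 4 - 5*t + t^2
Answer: c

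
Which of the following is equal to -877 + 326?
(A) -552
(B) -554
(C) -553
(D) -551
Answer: D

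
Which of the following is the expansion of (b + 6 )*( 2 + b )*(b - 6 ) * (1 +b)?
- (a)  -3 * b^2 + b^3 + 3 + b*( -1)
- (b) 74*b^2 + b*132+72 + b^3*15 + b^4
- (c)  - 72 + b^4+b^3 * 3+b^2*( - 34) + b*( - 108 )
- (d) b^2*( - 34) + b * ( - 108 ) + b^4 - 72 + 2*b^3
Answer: c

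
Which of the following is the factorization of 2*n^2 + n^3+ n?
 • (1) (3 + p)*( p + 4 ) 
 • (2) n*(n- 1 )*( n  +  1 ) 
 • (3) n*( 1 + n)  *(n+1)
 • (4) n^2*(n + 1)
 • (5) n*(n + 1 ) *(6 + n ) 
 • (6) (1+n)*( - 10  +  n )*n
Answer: 3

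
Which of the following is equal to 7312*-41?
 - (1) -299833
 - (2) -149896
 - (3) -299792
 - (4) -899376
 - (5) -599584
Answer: 3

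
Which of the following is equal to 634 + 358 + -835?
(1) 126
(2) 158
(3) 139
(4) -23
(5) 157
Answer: 5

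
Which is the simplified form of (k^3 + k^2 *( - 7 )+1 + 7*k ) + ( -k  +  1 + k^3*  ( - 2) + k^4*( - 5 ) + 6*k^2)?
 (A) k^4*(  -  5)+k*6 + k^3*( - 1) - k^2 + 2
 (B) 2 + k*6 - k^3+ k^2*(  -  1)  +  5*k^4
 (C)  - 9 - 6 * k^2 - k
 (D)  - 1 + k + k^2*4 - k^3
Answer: A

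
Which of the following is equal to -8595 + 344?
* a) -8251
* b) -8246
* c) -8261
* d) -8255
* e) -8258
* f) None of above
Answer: a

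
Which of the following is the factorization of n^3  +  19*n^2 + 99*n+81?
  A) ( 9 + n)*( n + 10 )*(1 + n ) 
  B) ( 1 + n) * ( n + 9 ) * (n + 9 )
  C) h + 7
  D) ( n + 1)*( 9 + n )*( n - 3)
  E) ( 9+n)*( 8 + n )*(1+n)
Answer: B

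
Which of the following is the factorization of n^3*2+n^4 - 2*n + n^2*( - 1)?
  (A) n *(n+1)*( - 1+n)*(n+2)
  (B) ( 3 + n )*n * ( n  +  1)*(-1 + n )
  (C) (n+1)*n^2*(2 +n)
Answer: A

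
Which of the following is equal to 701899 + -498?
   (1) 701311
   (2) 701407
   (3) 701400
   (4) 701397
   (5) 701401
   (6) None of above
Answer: 5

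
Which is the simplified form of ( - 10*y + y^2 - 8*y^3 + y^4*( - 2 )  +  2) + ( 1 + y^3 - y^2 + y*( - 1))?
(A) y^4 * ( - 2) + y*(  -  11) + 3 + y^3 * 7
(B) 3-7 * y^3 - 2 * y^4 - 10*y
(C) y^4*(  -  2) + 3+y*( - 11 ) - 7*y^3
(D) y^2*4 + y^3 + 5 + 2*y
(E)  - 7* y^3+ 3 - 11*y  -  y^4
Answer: C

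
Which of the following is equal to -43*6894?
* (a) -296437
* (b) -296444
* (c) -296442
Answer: c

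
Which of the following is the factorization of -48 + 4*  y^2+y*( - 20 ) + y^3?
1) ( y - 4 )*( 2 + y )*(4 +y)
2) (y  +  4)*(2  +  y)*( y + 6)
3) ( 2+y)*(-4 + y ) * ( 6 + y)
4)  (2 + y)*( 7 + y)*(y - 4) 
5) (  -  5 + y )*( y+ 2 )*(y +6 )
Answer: 3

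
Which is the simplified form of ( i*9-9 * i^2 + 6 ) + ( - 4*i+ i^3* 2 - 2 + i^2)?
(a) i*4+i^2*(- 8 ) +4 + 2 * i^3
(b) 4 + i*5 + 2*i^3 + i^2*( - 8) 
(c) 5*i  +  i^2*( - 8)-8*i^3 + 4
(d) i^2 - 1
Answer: b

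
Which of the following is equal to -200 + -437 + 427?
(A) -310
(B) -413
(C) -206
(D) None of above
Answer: D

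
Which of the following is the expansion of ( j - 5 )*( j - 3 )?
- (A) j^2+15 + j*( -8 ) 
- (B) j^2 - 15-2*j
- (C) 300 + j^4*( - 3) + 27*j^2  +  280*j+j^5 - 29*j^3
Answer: A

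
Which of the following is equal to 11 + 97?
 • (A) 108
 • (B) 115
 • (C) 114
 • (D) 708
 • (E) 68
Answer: A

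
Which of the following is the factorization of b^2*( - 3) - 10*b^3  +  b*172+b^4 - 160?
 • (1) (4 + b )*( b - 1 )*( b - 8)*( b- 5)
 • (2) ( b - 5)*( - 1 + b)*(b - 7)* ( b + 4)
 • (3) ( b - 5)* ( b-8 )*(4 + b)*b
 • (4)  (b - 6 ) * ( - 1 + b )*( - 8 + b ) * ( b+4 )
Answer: 1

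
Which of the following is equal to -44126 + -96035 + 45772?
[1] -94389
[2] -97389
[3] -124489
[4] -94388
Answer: 1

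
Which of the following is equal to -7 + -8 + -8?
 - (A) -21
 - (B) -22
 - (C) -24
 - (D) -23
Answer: D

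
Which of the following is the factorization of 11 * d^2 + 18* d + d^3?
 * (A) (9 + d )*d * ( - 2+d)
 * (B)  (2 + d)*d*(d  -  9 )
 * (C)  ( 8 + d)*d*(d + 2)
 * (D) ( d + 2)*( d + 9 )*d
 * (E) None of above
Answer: D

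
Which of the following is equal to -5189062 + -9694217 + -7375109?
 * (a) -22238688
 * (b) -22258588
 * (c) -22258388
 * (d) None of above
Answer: c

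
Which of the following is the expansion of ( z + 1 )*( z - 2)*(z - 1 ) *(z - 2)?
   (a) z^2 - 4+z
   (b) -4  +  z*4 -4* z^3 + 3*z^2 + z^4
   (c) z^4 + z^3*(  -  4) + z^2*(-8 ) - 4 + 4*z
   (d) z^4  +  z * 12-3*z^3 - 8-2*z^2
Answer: b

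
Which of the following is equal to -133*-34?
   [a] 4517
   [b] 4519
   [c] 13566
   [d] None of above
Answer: d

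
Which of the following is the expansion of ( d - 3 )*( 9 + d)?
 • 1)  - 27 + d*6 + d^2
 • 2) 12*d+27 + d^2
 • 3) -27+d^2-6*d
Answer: 1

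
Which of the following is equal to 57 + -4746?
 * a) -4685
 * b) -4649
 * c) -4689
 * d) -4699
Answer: c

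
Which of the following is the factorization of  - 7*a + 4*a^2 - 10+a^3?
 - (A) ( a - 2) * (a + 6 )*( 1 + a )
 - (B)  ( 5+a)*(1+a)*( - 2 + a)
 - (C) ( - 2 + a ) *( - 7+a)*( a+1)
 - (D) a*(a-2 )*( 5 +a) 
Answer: B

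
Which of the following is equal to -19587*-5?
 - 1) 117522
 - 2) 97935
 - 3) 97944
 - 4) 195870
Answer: 2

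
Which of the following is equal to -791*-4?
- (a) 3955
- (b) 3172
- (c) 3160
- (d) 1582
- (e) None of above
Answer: e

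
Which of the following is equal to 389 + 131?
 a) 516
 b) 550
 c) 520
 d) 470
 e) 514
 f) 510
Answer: c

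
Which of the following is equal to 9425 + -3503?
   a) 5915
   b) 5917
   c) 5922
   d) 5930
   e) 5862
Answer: c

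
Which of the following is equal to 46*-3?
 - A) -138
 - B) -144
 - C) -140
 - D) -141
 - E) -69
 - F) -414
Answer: A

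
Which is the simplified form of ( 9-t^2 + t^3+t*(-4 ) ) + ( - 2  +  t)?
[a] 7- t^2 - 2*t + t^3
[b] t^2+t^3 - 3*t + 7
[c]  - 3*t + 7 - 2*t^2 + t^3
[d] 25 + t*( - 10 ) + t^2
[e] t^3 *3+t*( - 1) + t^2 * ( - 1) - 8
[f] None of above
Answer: f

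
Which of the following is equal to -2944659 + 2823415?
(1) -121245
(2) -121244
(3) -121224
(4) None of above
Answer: 2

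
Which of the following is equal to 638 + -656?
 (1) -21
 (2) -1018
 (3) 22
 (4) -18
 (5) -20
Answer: 4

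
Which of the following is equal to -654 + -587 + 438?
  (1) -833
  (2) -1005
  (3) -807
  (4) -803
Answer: 4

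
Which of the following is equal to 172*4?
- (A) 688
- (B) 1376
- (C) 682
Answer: A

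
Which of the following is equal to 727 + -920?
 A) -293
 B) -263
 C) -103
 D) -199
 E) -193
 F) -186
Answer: E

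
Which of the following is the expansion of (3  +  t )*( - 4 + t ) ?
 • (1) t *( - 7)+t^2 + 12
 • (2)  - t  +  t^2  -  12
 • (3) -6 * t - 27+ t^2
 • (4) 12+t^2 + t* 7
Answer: 2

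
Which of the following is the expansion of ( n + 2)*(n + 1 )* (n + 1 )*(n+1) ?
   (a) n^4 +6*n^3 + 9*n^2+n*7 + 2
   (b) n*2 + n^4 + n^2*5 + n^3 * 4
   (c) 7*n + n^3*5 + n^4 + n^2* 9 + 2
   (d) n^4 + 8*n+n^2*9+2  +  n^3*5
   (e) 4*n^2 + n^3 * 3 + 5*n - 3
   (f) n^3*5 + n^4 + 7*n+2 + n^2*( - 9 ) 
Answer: c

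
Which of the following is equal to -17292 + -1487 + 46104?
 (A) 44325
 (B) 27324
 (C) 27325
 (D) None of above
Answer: C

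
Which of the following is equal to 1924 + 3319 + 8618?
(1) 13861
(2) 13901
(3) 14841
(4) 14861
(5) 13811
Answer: 1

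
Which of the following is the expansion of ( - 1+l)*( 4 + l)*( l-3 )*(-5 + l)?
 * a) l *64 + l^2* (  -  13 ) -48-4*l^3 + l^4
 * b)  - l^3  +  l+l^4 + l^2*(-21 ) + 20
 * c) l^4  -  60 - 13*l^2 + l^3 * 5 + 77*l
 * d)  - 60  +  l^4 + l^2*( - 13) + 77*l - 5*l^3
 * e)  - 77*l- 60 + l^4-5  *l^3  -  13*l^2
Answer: d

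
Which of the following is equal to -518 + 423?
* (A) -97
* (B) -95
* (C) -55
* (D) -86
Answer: B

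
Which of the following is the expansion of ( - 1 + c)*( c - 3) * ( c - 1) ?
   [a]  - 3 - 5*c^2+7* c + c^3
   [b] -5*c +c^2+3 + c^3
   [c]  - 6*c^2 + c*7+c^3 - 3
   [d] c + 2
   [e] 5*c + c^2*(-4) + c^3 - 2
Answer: a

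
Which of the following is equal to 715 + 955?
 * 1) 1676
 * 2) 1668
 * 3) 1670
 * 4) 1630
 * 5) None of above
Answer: 3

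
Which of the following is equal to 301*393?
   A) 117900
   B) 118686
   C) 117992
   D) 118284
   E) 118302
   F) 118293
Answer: F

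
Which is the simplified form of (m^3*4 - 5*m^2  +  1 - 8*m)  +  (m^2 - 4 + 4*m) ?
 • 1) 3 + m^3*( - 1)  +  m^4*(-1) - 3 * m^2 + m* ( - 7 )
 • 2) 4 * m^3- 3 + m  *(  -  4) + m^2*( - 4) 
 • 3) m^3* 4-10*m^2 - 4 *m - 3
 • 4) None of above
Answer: 2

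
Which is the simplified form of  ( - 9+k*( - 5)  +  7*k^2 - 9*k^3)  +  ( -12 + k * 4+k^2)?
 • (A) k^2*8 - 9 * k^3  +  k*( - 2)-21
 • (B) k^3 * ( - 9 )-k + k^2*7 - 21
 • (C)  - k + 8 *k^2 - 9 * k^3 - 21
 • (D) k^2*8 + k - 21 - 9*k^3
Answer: C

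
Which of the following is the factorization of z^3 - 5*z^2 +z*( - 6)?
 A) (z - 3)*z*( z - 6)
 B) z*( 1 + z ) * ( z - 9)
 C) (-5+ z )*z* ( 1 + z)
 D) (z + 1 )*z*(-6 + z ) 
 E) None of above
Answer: D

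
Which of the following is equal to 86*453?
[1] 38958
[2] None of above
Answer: 1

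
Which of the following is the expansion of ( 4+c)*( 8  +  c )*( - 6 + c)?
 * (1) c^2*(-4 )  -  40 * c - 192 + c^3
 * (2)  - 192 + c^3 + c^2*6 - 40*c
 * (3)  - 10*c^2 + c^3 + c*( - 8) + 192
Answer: 2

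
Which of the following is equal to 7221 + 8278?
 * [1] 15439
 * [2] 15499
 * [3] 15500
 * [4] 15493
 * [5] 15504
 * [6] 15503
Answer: 2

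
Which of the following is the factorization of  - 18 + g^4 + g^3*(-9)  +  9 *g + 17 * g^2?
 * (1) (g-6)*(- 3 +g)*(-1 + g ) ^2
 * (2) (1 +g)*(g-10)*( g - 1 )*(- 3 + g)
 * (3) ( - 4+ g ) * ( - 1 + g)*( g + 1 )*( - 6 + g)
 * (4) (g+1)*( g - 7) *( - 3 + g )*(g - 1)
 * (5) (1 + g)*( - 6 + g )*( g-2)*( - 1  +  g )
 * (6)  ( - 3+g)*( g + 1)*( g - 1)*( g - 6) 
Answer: 6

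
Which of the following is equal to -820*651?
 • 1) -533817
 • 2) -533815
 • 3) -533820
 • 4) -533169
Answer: 3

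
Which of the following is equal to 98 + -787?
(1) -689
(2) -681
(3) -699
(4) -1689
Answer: 1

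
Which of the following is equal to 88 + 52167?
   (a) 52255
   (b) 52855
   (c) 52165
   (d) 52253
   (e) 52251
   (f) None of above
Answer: a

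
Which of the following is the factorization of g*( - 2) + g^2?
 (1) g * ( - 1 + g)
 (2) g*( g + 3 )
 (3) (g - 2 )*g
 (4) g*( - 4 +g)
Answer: 3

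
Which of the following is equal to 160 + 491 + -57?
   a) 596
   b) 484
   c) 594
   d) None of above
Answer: c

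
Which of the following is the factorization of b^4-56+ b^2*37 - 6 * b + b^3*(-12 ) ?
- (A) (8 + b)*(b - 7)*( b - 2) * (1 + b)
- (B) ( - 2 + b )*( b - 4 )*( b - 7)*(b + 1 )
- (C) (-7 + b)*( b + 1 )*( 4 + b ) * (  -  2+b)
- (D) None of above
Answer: B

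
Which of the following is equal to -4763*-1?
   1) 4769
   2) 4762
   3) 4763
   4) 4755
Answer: 3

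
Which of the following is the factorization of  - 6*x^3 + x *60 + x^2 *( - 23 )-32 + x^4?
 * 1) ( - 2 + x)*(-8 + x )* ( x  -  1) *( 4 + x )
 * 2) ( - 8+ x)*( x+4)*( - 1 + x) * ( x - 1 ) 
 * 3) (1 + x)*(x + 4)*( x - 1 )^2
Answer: 2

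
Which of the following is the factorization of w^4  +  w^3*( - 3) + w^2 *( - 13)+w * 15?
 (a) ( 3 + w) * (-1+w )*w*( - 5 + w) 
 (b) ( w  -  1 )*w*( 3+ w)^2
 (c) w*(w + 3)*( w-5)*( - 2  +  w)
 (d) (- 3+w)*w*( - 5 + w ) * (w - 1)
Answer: a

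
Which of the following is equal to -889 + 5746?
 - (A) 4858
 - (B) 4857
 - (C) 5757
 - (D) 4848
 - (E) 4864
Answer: B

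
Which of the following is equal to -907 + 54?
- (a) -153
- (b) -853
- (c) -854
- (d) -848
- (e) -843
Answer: b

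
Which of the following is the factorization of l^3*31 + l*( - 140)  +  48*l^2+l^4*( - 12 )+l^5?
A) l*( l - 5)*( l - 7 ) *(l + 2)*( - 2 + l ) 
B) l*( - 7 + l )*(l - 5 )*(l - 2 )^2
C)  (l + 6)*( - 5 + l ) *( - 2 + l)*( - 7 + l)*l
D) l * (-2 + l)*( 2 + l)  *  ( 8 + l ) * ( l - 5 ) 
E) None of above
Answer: A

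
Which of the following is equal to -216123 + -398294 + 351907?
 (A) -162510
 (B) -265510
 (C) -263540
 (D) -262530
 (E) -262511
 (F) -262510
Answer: F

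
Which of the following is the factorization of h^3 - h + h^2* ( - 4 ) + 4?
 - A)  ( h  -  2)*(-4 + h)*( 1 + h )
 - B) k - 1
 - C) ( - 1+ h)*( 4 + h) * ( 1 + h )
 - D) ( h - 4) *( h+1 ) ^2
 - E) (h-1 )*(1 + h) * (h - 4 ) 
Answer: E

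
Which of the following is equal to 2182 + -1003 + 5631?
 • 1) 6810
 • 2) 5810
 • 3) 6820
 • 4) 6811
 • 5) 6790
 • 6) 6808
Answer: 1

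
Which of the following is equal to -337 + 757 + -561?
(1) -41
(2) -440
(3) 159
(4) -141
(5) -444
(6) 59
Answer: 4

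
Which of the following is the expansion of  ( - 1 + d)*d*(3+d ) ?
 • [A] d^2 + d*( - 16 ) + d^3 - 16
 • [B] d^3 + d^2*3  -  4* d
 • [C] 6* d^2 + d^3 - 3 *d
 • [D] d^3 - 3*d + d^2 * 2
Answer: D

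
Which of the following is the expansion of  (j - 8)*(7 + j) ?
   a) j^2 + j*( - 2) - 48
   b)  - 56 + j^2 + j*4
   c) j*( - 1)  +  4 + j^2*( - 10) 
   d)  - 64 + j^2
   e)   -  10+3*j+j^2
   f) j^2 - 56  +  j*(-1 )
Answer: f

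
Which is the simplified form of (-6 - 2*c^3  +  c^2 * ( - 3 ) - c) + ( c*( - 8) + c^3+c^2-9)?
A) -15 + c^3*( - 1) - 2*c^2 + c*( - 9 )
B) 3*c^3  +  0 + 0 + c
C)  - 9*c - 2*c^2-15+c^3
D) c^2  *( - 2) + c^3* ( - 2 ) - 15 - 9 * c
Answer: A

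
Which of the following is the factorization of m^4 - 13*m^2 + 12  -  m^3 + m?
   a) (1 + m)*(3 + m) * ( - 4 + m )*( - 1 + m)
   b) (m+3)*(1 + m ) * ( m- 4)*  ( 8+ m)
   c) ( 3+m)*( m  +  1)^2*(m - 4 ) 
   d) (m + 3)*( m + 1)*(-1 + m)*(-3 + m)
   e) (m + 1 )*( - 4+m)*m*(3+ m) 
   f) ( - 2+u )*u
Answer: a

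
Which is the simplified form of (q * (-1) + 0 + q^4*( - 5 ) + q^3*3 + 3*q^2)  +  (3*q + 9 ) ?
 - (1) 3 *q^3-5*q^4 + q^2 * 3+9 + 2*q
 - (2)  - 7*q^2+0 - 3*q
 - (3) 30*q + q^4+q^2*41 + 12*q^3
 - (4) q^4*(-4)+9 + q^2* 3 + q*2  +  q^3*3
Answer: 1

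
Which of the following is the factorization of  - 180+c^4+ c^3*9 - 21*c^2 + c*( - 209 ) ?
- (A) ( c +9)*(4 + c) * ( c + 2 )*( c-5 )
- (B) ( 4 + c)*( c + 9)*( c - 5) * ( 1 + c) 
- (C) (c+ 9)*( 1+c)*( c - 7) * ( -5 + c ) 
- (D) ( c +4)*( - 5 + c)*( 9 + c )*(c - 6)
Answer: B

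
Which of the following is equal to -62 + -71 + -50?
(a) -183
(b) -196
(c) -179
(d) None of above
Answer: a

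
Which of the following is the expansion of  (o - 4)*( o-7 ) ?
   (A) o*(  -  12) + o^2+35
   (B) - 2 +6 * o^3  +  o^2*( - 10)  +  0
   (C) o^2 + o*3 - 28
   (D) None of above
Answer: D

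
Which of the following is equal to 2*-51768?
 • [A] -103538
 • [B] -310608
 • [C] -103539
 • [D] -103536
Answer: D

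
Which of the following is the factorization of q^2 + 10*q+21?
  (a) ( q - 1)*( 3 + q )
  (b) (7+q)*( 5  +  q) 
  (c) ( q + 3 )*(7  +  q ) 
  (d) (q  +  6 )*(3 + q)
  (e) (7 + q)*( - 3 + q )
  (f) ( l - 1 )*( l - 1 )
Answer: c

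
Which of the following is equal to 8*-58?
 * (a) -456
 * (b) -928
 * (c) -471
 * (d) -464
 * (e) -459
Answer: d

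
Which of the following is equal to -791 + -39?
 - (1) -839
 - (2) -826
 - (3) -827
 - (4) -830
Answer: 4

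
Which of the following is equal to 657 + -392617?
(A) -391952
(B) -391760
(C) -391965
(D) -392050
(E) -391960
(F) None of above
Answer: E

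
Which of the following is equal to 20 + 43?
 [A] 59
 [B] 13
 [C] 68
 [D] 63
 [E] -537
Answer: D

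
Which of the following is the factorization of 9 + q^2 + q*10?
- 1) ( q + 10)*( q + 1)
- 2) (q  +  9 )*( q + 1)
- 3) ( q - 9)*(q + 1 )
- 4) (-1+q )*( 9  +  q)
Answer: 2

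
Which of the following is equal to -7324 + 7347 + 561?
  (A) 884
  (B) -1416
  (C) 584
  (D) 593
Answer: C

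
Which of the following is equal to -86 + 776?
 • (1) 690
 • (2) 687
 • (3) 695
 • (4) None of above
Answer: 1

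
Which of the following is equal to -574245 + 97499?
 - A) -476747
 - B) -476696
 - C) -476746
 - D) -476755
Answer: C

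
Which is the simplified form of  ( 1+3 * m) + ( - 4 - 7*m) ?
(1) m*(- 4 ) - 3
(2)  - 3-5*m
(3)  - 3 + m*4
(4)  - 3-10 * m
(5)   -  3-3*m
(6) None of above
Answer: 1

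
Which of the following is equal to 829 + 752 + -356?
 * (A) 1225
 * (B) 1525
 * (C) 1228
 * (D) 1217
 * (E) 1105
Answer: A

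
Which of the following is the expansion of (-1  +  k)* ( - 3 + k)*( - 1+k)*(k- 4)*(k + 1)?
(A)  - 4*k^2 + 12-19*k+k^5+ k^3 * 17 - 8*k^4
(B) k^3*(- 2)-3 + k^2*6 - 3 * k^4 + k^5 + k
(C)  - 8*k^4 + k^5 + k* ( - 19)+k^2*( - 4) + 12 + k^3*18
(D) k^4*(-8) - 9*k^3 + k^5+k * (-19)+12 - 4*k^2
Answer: C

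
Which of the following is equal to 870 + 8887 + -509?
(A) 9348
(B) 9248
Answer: B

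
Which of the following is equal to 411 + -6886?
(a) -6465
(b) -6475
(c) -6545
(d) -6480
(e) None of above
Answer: b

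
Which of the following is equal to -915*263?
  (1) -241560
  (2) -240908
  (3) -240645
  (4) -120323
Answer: 3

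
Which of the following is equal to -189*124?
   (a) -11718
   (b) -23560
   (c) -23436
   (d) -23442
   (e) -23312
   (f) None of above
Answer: c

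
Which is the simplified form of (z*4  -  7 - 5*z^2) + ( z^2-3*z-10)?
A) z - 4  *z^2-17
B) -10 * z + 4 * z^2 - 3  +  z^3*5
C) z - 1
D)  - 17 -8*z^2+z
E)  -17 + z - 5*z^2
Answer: A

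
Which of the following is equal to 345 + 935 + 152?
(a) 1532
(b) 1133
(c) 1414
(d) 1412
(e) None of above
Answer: e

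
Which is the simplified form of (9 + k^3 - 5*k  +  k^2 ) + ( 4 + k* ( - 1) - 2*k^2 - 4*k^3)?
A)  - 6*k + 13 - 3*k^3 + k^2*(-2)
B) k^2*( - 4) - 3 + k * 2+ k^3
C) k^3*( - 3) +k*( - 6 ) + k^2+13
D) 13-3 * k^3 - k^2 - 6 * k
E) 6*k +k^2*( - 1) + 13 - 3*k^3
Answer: D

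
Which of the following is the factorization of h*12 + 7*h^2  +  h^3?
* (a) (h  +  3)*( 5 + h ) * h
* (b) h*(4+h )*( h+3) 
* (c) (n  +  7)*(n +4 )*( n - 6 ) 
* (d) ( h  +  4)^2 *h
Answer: b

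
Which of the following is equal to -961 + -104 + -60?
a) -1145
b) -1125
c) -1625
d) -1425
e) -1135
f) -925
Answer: b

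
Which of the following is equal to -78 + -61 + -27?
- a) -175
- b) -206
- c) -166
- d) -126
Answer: c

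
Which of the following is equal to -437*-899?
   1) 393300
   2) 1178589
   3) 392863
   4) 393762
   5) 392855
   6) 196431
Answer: 3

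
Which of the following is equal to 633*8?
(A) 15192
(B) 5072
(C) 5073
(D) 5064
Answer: D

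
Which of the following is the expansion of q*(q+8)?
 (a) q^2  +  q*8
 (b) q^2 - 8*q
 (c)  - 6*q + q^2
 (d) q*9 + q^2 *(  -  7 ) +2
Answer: a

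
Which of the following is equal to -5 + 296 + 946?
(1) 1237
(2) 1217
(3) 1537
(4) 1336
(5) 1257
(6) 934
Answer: 1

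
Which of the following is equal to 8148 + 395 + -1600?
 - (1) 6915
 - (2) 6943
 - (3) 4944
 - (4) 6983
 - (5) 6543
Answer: 2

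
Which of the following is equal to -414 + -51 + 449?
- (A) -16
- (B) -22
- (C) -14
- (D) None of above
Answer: A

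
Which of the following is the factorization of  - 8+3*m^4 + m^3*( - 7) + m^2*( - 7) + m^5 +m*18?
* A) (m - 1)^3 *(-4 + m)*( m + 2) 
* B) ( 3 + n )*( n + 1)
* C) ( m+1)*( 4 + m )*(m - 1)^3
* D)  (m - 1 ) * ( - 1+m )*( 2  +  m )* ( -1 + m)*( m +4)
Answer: D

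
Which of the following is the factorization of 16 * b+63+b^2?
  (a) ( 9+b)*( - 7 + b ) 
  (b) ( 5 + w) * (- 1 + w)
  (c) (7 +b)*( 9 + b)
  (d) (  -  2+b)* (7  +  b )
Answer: c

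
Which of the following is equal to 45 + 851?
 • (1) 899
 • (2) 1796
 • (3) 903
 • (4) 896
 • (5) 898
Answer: 4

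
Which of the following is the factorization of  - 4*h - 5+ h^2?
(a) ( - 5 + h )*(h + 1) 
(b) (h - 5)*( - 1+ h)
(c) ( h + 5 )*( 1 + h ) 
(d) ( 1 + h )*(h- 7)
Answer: a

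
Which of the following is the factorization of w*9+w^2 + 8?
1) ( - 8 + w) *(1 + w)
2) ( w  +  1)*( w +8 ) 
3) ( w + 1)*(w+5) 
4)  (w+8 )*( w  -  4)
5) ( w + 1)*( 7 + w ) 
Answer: 2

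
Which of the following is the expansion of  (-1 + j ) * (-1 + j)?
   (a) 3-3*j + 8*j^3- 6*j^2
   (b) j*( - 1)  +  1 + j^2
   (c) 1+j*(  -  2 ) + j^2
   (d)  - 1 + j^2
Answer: c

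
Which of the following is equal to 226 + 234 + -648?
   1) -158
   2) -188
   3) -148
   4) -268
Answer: 2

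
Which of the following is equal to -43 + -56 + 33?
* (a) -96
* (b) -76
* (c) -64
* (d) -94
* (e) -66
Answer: e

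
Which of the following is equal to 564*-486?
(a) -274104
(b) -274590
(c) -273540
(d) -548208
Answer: a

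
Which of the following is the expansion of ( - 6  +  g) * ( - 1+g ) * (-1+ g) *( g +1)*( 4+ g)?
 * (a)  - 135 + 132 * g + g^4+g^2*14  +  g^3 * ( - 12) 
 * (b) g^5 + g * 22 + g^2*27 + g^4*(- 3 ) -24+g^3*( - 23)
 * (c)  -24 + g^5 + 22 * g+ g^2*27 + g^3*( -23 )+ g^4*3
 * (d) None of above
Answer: b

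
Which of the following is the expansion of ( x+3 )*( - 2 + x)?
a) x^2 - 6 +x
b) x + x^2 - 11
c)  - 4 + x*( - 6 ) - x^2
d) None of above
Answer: a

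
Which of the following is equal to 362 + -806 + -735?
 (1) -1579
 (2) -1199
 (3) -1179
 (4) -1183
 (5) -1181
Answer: 3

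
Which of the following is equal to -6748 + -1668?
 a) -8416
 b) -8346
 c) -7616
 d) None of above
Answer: a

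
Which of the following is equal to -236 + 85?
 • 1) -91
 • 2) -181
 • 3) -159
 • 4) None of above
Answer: 4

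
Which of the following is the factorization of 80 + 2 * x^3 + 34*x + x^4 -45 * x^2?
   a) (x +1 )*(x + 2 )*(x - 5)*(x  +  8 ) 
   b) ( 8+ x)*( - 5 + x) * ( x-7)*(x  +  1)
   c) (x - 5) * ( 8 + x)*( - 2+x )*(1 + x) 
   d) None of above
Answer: c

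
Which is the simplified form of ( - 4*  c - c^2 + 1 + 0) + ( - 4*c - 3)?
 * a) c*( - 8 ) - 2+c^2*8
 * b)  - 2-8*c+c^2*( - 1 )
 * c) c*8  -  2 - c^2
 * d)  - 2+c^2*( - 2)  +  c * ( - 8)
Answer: b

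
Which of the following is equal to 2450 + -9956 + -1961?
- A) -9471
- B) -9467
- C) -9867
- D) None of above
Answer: B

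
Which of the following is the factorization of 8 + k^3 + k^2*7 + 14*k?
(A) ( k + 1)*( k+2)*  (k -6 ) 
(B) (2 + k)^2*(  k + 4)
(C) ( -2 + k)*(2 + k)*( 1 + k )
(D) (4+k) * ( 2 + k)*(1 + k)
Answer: D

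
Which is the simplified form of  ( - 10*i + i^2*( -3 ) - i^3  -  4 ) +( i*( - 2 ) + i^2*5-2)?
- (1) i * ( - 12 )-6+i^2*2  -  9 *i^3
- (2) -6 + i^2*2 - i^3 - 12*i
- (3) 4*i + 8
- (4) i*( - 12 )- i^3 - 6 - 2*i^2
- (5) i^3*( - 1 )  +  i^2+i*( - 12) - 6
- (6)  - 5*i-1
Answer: 2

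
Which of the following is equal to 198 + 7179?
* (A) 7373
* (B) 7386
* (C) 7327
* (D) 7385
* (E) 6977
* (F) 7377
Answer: F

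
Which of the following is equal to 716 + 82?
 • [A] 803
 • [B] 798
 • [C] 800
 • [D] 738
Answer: B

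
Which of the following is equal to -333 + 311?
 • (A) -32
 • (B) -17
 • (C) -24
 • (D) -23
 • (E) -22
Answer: E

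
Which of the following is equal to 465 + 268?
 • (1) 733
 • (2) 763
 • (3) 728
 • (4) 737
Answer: 1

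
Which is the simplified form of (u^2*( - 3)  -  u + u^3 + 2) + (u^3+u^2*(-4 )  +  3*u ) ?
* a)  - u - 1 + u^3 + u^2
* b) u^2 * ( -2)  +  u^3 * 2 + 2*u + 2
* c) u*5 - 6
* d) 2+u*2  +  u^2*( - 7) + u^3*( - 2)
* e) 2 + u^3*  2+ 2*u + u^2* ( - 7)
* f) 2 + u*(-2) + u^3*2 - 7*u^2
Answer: e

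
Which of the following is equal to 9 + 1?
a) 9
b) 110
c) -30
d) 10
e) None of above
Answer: d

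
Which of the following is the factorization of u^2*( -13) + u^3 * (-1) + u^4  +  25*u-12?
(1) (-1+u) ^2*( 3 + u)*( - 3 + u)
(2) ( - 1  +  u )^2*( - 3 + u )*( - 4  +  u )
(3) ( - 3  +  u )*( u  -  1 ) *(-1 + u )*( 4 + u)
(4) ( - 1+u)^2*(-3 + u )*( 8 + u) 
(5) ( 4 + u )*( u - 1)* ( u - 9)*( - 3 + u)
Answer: 3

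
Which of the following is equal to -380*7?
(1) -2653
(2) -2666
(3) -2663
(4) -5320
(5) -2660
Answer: 5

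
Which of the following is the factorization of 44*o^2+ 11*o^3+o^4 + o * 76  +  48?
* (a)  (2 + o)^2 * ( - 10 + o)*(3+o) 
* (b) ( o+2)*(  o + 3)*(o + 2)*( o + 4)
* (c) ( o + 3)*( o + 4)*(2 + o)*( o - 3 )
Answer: b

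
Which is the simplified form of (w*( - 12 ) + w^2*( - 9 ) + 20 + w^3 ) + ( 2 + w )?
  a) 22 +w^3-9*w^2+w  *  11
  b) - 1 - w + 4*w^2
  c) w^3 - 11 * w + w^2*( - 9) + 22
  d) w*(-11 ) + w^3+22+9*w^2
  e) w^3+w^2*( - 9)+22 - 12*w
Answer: c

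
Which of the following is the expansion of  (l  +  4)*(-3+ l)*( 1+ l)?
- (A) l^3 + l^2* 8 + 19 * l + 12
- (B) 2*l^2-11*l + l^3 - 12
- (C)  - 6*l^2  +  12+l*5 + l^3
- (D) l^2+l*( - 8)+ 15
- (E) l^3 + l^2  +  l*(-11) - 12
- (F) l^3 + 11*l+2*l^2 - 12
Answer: B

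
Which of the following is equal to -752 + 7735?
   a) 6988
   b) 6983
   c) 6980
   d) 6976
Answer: b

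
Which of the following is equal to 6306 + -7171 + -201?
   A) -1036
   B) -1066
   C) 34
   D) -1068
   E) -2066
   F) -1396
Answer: B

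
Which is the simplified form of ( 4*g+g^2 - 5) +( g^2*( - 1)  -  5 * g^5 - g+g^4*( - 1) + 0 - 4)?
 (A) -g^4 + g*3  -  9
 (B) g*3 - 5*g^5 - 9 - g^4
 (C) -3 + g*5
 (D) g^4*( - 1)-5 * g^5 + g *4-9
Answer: B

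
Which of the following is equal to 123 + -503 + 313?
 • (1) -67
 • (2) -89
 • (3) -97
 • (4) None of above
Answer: 1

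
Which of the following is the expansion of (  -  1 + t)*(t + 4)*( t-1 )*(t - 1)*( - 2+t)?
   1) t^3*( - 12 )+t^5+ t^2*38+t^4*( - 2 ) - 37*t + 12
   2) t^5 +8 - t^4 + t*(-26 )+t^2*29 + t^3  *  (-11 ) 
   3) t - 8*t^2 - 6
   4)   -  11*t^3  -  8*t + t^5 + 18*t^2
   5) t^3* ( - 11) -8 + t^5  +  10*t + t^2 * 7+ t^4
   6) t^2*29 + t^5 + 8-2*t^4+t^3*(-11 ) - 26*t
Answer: 2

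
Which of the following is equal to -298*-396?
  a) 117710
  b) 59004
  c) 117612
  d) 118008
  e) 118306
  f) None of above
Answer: d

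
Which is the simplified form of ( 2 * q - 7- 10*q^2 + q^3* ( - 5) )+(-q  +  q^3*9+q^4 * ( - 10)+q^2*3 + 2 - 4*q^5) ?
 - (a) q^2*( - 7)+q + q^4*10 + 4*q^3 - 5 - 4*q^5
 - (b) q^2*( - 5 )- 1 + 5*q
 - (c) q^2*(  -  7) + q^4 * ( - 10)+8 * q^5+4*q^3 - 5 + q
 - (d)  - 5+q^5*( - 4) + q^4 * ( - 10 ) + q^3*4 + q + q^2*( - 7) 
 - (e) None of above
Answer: d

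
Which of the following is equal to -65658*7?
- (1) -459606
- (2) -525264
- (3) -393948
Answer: 1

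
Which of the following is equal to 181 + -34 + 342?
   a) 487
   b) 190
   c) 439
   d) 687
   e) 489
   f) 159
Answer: e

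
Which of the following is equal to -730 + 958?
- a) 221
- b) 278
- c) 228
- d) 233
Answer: c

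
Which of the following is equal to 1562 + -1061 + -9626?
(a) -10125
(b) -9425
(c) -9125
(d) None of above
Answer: c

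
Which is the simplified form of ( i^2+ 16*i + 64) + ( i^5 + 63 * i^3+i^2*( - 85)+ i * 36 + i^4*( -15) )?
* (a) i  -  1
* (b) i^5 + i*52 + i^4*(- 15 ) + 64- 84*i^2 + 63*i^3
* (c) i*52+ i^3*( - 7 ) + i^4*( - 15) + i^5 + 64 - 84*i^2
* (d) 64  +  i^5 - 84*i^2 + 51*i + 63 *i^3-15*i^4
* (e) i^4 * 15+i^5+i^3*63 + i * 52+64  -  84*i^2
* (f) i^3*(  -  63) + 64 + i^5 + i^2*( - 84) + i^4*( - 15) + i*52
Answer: b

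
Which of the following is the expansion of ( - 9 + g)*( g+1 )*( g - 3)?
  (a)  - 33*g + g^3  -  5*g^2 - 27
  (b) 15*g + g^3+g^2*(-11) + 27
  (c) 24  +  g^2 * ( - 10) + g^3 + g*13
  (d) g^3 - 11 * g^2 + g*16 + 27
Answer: b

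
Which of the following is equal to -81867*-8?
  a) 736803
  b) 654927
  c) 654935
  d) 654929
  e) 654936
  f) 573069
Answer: e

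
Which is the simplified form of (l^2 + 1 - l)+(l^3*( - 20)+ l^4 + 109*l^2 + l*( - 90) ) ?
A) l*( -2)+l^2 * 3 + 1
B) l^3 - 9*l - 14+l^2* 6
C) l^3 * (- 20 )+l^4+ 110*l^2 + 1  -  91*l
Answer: C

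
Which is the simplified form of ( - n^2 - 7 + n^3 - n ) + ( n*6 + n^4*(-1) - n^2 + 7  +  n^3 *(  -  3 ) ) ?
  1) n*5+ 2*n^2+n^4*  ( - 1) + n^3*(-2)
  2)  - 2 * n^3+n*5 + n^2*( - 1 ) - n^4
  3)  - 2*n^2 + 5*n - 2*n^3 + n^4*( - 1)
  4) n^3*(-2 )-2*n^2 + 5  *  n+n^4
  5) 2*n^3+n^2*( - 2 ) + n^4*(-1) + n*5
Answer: 3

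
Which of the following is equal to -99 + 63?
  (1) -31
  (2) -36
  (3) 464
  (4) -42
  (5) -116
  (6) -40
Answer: 2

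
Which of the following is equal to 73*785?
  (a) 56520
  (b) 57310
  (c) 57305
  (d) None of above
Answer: c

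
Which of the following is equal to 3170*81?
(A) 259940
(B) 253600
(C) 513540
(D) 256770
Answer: D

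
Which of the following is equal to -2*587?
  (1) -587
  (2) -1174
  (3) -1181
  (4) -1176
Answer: 2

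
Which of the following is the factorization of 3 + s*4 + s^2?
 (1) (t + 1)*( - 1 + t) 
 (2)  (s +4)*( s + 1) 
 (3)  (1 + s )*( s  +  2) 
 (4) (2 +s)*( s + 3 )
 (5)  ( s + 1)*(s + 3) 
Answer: 5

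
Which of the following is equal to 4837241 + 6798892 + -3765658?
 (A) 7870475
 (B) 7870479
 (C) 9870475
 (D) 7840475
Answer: A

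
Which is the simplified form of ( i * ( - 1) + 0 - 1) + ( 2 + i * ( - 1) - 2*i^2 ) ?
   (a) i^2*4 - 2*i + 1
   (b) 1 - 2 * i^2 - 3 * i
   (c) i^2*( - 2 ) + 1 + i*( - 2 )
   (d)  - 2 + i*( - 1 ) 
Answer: c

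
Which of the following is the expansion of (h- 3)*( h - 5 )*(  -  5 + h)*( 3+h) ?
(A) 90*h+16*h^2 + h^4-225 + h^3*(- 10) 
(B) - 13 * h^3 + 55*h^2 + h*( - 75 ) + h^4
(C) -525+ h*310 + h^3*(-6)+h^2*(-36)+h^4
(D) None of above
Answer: A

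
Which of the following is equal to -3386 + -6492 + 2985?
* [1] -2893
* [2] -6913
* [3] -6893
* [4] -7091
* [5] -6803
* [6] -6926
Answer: 3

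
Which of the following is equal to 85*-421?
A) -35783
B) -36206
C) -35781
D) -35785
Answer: D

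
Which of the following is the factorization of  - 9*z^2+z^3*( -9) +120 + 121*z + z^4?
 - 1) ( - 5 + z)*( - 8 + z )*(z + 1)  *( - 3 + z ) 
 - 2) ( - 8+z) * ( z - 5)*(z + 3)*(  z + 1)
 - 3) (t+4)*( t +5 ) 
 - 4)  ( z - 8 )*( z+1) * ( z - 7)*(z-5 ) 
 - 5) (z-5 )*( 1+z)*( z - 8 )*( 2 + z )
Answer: 2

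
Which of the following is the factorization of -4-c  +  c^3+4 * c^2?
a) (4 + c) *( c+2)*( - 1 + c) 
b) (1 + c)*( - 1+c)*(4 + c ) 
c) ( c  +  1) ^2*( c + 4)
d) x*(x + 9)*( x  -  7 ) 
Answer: b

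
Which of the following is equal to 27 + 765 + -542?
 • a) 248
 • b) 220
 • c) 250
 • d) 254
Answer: c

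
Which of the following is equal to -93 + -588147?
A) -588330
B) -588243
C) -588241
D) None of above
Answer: D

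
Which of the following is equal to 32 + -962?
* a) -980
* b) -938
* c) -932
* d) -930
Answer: d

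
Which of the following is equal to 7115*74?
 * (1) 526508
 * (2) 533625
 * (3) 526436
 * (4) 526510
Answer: 4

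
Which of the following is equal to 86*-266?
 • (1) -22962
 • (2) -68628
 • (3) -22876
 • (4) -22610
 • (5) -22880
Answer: 3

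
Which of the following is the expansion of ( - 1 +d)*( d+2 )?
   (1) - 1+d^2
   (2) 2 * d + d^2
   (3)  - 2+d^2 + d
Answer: 3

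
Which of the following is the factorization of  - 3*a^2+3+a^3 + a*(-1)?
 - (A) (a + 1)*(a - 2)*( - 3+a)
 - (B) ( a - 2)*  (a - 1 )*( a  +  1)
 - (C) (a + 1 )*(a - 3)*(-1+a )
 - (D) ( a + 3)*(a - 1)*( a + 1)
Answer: C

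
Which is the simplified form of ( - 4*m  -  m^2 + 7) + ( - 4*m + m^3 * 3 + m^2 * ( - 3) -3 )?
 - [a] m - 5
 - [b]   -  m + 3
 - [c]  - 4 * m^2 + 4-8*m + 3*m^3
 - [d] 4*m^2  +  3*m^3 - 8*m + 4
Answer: c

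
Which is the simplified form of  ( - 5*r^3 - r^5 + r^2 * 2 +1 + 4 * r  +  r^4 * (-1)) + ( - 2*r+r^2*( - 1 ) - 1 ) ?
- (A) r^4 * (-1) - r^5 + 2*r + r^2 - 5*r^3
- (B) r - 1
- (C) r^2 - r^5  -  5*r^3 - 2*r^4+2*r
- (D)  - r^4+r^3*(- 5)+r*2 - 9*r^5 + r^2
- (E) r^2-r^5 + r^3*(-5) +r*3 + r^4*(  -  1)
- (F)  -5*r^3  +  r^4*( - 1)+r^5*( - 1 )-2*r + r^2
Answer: A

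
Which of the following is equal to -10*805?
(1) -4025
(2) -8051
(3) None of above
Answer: 3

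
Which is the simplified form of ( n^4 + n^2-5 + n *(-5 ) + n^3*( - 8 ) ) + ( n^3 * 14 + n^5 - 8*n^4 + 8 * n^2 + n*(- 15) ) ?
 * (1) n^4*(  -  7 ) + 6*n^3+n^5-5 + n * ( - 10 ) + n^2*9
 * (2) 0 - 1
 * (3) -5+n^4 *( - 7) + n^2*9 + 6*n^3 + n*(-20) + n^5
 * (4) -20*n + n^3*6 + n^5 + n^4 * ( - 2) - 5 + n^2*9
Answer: 3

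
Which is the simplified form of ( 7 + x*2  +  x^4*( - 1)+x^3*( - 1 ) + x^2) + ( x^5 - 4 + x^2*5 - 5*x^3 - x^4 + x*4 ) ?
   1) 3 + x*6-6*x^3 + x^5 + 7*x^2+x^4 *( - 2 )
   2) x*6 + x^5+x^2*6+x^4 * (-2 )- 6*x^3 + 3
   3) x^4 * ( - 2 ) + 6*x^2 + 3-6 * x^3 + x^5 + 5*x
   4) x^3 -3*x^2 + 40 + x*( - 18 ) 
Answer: 2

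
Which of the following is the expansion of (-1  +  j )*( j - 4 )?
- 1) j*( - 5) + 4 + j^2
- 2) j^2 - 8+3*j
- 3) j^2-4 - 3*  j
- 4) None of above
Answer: 1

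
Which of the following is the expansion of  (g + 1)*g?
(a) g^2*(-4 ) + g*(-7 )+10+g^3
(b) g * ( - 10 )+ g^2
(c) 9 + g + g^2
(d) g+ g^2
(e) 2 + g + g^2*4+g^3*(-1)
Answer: d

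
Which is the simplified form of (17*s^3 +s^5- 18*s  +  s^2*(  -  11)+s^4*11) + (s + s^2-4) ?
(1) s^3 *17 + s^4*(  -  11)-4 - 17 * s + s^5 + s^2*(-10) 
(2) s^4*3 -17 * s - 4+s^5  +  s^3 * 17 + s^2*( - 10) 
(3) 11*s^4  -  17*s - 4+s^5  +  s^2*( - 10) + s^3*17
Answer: 3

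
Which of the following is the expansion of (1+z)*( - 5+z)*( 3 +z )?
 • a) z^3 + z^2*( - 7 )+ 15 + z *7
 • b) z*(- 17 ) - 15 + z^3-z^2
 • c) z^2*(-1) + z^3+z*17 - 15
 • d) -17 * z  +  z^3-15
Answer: b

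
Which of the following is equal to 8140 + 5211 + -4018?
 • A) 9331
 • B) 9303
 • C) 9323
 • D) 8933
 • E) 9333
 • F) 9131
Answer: E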